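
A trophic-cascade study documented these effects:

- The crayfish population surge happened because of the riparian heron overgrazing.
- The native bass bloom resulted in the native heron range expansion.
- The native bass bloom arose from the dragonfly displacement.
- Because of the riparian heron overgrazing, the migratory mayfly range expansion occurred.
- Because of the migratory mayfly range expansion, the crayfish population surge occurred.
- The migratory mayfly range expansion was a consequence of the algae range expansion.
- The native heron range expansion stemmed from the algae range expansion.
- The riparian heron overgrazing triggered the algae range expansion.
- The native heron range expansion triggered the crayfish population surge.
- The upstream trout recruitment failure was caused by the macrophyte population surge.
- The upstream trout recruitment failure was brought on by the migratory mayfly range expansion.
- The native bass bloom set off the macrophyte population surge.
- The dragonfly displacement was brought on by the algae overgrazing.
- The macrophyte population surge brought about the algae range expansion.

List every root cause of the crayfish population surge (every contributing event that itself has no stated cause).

the algae overgrazing, the riparian heron overgrazing

Tracing upstream from the crayfish population surge: the crayfish population surge ← the native heron range expansion ← the native bass bloom ← the dragonfly displacement ← the algae overgrazing.
A separate upstream branch: the crayfish population surge ← the riparian heron overgrazing.
Each of those chain origins has no stated cause.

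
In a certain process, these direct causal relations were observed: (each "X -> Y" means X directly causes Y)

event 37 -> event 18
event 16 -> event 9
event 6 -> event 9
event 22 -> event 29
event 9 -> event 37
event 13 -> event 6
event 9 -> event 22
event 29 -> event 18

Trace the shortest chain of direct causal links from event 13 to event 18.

event 13 → event 6 → event 9 → event 37 → event 18

event 13 → event 6
event 6 → event 9
event 9 → event 37
event 37 → event 18
Length: 4 steps.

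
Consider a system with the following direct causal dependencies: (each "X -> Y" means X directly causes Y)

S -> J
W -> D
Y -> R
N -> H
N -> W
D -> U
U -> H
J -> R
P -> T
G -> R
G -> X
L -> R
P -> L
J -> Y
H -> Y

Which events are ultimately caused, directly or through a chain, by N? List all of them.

Direct effects: W, H.
2 steps out: D, Y.
3 steps out: U, R.
Not reachable from it: P, G, T, X, S, J, L.

D, H, R, U, W, Y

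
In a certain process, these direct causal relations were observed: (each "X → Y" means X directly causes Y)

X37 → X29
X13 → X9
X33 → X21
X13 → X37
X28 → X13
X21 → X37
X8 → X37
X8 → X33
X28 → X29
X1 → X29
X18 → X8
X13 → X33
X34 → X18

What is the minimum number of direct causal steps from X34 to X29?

Shortest chain: X34 → X18 → X8 → X37 → X29.

4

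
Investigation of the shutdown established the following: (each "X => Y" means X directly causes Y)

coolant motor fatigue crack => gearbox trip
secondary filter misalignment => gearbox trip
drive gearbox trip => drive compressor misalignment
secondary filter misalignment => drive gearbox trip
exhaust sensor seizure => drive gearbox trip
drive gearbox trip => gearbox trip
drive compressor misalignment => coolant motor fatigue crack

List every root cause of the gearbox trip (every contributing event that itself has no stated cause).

the exhaust sensor seizure, the secondary filter misalignment

Tracing upstream from the gearbox trip: the gearbox trip ← the secondary filter misalignment.
A separate upstream branch: the gearbox trip ← the drive gearbox trip ← the exhaust sensor seizure.
Each of those chain origins has no stated cause.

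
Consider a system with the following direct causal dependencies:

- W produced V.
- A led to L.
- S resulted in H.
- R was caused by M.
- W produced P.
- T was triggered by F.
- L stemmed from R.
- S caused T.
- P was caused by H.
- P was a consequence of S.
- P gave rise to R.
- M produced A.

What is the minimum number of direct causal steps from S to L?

Shortest chain: S → P → R → L.

3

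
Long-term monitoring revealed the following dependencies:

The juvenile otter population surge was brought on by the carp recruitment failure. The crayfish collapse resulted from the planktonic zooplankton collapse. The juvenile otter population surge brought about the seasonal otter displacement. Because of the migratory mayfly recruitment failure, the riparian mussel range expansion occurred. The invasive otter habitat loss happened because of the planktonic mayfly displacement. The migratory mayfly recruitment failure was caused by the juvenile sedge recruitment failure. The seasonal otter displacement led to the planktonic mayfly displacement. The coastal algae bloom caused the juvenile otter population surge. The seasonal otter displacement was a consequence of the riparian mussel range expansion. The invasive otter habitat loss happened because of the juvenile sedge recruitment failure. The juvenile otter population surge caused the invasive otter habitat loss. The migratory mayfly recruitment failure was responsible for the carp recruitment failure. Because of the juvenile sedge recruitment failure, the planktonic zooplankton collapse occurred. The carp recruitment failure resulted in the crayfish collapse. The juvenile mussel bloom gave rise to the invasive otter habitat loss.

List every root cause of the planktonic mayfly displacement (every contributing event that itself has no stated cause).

Tracing upstream from the planktonic mayfly displacement: the planktonic mayfly displacement ← the seasonal otter displacement ← the riparian mussel range expansion ← the migratory mayfly recruitment failure ← the juvenile sedge recruitment failure.
A separate upstream branch: the planktonic mayfly displacement ← the seasonal otter displacement ← the juvenile otter population surge ← the coastal algae bloom.
Each of those chain origins has no stated cause.

the coastal algae bloom, the juvenile sedge recruitment failure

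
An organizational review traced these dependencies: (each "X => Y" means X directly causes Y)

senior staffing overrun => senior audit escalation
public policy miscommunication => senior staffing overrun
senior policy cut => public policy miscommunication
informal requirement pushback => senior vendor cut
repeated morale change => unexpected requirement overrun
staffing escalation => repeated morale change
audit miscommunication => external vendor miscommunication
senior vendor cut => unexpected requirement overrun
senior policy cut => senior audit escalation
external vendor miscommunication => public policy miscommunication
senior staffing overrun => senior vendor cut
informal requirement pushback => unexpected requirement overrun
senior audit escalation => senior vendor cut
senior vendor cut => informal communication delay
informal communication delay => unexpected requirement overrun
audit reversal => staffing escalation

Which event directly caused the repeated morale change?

Upstream contributors include the audit reversal, but only the staffing escalation feeds directly into the repeated morale change.

the staffing escalation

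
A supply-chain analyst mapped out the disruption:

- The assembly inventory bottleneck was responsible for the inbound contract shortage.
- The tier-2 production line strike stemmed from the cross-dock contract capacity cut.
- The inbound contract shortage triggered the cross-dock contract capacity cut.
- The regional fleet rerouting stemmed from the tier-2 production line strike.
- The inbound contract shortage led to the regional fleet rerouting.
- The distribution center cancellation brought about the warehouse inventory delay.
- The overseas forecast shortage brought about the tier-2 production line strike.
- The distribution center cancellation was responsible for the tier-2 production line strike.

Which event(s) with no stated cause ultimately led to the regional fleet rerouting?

the assembly inventory bottleneck, the distribution center cancellation, the overseas forecast shortage

Tracing upstream from the regional fleet rerouting: the regional fleet rerouting ← the tier-2 production line strike ← the distribution center cancellation.
A separate upstream branch: the regional fleet rerouting ← the inbound contract shortage ← the assembly inventory bottleneck.
A separate upstream branch: the regional fleet rerouting ← the tier-2 production line strike ← the overseas forecast shortage.
Each of those chain origins has no stated cause.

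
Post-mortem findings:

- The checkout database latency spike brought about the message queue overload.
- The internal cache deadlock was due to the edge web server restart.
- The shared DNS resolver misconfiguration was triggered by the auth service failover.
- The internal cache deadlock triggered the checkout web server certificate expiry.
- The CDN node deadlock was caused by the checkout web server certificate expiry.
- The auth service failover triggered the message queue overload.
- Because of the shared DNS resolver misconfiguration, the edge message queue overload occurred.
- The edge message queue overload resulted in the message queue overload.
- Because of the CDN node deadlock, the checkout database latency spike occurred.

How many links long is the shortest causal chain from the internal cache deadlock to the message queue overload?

4

Shortest chain: the internal cache deadlock → the checkout web server certificate expiry → the CDN node deadlock → the checkout database latency spike → the message queue overload.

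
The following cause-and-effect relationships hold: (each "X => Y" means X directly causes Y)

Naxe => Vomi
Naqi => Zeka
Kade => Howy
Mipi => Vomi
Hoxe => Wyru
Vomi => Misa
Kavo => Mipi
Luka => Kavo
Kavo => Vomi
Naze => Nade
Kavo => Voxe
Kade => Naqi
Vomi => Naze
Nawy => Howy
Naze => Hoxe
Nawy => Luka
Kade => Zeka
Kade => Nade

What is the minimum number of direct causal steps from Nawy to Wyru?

Shortest chain: Nawy → Luka → Kavo → Vomi → Naze → Hoxe → Wyru.

6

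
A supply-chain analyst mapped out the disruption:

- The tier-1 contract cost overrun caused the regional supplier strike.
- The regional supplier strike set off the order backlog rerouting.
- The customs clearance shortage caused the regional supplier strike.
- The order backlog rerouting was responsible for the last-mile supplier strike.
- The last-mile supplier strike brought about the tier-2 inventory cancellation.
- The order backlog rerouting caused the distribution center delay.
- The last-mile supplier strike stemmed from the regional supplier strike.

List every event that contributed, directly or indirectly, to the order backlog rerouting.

Immediate cause of the order backlog rerouting: the regional supplier strike.
Further upstream: the customs clearance shortage, the tier-1 contract cost overrun.

the customs clearance shortage, the regional supplier strike, the tier-1 contract cost overrun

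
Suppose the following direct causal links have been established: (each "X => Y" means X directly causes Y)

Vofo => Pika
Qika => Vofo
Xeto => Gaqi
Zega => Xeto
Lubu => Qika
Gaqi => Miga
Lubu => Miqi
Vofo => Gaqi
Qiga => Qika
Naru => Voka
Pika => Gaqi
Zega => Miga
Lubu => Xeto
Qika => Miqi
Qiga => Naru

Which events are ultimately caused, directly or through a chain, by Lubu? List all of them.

Gaqi, Miga, Miqi, Pika, Qika, Vofo, Xeto

Direct effects: Qika, Miqi, Xeto.
2 steps out: Vofo, Gaqi.
3 steps out: Pika, Miga.
Not reachable from it: Qiga, Naru, Zega, Voka.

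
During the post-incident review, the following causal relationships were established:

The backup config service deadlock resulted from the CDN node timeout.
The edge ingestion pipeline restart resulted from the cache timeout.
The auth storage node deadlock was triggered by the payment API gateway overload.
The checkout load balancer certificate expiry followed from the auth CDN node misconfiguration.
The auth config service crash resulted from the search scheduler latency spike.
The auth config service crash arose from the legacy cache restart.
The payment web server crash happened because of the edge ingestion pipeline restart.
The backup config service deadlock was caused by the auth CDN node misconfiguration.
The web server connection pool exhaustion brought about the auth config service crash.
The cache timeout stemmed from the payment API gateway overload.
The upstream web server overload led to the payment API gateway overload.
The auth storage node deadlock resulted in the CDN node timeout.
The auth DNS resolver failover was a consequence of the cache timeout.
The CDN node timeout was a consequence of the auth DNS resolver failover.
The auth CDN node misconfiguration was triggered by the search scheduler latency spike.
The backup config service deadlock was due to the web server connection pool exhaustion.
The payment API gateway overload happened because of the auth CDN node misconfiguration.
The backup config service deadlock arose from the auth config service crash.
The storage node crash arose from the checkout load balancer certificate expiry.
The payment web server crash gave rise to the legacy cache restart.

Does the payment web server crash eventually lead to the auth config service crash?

There is a causal chain: the payment web server crash → the legacy cache restart → the auth config service crash.

Yes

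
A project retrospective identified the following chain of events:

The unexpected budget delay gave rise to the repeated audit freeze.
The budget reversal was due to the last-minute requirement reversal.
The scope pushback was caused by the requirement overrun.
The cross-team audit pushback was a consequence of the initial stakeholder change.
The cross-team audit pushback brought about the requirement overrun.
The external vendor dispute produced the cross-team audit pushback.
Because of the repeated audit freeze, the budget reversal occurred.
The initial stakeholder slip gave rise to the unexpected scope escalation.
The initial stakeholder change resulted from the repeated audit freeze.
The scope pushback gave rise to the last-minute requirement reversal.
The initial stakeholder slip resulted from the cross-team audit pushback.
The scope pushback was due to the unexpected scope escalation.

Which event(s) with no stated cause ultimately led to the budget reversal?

the external vendor dispute, the unexpected budget delay

Tracing upstream from the budget reversal: the budget reversal ← the repeated audit freeze ← the unexpected budget delay.
A separate upstream branch: the budget reversal ← the last-minute requirement reversal ← the scope pushback ← the requirement overrun ← the cross-team audit pushback ← the external vendor dispute.
Each of those chain origins has no stated cause.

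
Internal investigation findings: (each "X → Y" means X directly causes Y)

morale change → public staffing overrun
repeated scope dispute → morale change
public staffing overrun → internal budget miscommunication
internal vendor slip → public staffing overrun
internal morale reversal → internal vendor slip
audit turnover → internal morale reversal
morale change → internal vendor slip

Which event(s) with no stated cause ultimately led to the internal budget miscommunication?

the audit turnover, the repeated scope dispute

Tracing upstream from the internal budget miscommunication: the internal budget miscommunication ← the public staffing overrun ← the morale change ← the repeated scope dispute.
A separate upstream branch: the internal budget miscommunication ← the public staffing overrun ← the internal vendor slip ← the internal morale reversal ← the audit turnover.
Each of those chain origins has no stated cause.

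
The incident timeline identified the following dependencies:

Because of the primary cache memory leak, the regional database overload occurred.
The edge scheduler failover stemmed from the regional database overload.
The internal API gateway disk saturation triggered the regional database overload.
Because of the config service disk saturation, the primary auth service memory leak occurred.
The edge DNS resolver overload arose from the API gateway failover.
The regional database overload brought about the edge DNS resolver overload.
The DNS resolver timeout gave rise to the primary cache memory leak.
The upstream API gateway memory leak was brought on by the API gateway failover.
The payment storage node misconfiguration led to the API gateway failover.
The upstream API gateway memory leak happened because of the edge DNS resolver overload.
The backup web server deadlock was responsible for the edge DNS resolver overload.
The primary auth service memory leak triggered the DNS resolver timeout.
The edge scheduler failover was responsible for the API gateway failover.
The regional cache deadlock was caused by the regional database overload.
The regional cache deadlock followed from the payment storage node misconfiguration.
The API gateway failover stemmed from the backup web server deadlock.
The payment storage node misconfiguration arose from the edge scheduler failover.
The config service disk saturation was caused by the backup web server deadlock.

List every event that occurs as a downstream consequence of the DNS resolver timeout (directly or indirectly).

Direct effects: the primary cache memory leak.
2 steps out: the regional database overload.
3 steps out: the edge scheduler failover, the regional cache deadlock, the edge DNS resolver overload.
4 steps out: the payment storage node misconfiguration, the API gateway failover, the upstream API gateway memory leak.
Not reachable from it: the backup web server deadlock, the config service disk saturation, the primary auth service memory leak, the internal API gateway disk saturation.

the API gateway failover, the edge DNS resolver overload, the edge scheduler failover, the payment storage node misconfiguration, the primary cache memory leak, the regional cache deadlock, the regional database overload, the upstream API gateway memory leak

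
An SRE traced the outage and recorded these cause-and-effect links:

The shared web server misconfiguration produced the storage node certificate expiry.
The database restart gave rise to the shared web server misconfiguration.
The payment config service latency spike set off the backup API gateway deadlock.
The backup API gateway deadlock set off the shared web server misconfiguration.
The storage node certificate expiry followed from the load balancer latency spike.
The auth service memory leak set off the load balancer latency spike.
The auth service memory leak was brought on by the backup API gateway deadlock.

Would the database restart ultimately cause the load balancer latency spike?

No

The database restart leads to the shared web server misconfiguration, the storage node certificate expiry; the load balancer latency spike is not among them.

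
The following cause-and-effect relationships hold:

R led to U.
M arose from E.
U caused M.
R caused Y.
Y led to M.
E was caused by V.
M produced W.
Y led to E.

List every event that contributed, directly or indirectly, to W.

Immediate cause of W: M.
Further upstream: R, Y, V, E, U.

E, M, R, U, V, Y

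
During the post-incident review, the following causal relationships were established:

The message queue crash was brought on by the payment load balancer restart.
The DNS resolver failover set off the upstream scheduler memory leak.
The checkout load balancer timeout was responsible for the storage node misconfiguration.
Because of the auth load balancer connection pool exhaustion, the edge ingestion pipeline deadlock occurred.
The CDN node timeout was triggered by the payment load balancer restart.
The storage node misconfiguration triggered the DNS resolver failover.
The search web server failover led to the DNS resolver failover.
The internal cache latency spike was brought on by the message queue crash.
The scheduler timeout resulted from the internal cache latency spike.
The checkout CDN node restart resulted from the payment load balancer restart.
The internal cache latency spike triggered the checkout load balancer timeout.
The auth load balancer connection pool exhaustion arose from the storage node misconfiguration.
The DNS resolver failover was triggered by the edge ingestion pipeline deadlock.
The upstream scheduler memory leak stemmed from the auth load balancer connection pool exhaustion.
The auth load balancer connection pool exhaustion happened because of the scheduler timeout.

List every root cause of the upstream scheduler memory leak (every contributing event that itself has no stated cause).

the payment load balancer restart, the search web server failover

Tracing upstream from the upstream scheduler memory leak: the upstream scheduler memory leak ← the auth load balancer connection pool exhaustion ← the scheduler timeout ← the internal cache latency spike ← the message queue crash ← the payment load balancer restart.
A separate upstream branch: the upstream scheduler memory leak ← the DNS resolver failover ← the search web server failover.
Each of those chain origins has no stated cause.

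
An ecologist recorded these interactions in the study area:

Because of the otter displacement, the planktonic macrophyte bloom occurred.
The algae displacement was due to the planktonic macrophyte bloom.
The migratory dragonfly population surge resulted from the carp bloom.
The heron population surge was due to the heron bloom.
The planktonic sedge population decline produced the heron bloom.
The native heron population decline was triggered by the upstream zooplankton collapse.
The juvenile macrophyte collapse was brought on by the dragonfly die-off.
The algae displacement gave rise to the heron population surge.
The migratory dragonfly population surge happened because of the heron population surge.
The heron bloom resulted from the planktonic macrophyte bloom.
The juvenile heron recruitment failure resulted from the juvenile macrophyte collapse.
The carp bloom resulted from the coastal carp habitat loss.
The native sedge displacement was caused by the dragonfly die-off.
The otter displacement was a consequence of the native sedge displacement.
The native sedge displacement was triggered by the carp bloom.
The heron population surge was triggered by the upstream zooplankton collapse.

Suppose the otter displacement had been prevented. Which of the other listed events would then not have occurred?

Downstream of the otter displacement: the planktonic macrophyte bloom, the heron bloom, the algae displacement, the heron population surge, the migratory dragonfly population surge.
Of those, still caused via another path: the heron bloom, the heron population surge, the migratory dragonfly population surge.
The remainder have no surviving cause.

the algae displacement, the planktonic macrophyte bloom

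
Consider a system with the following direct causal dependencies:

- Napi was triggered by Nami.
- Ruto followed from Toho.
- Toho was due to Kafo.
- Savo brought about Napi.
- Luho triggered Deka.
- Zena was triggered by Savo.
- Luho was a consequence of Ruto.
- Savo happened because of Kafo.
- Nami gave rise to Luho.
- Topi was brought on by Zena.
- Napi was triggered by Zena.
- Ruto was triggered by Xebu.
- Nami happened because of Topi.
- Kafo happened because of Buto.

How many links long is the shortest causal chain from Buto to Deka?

5

Shortest chain: Buto → Kafo → Toho → Ruto → Luho → Deka.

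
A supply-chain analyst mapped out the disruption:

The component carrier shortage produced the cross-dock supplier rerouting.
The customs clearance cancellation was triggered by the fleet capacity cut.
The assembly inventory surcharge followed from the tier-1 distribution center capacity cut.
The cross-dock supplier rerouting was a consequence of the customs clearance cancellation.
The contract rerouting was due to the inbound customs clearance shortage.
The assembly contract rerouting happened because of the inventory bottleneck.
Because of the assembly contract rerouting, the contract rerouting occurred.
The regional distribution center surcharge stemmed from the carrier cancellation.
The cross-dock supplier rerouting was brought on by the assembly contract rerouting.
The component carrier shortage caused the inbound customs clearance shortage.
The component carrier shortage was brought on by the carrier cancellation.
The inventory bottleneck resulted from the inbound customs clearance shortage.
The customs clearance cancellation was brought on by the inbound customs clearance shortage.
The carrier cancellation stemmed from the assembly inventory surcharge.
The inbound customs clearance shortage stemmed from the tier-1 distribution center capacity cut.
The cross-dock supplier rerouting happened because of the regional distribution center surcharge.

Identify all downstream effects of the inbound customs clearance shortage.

the assembly contract rerouting, the contract rerouting, the cross-dock supplier rerouting, the customs clearance cancellation, the inventory bottleneck

Direct effects: the inventory bottleneck, the customs clearance cancellation, the contract rerouting.
2 steps out: the assembly contract rerouting, the cross-dock supplier rerouting.
Not reachable from it: the tier-1 distribution center capacity cut, the assembly inventory surcharge, the carrier cancellation, the component carrier shortage, the regional distribution center surcharge, the fleet capacity cut.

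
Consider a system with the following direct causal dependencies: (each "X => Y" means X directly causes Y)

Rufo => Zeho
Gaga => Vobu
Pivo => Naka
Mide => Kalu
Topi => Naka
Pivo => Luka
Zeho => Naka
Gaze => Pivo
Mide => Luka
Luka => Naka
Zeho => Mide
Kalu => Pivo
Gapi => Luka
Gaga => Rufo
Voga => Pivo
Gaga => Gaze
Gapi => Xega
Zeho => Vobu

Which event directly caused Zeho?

Rufo

Upstream contributors include Gaga, but only Rufo feeds directly into Zeho.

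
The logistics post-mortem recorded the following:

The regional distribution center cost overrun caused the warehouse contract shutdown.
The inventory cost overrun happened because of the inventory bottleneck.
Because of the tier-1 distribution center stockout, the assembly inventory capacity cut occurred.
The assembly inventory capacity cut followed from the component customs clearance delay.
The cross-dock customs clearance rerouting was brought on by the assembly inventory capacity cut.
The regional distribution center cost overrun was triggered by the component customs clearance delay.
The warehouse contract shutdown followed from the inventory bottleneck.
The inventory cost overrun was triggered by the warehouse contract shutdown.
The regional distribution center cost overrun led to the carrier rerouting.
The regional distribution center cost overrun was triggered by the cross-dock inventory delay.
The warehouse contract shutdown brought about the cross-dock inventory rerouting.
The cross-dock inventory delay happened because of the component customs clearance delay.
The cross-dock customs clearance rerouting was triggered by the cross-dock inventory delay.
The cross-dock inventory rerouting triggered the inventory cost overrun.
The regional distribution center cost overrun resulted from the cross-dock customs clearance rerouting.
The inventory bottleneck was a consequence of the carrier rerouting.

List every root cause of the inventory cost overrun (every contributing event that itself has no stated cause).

the component customs clearance delay, the tier-1 distribution center stockout

Tracing upstream from the inventory cost overrun: the inventory cost overrun ← the warehouse contract shutdown ← the regional distribution center cost overrun ← the cross-dock customs clearance rerouting ← the assembly inventory capacity cut ← the tier-1 distribution center stockout.
A separate upstream branch: the inventory cost overrun ← the warehouse contract shutdown ← the regional distribution center cost overrun ← the component customs clearance delay.
Each of those chain origins has no stated cause.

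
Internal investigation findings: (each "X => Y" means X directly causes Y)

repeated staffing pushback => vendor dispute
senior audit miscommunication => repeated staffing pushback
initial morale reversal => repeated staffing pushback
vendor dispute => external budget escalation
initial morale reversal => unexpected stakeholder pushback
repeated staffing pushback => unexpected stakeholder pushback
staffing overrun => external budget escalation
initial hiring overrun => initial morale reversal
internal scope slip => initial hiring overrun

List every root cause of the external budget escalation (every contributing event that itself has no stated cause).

the internal scope slip, the senior audit miscommunication, the staffing overrun

Tracing upstream from the external budget escalation: the external budget escalation ← the vendor dispute ← the repeated staffing pushback ← the initial morale reversal ← the initial hiring overrun ← the internal scope slip.
A separate upstream branch: the external budget escalation ← the staffing overrun.
A separate upstream branch: the external budget escalation ← the vendor dispute ← the repeated staffing pushback ← the senior audit miscommunication.
Each of those chain origins has no stated cause.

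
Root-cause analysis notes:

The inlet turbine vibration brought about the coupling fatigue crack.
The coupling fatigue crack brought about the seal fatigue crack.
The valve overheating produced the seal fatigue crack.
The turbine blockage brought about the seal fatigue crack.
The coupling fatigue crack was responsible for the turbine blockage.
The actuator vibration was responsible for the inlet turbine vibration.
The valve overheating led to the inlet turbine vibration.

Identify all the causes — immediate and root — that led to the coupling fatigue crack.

the actuator vibration, the inlet turbine vibration, the valve overheating

Immediate cause of the coupling fatigue crack: the inlet turbine vibration.
Further upstream: the valve overheating, the actuator vibration.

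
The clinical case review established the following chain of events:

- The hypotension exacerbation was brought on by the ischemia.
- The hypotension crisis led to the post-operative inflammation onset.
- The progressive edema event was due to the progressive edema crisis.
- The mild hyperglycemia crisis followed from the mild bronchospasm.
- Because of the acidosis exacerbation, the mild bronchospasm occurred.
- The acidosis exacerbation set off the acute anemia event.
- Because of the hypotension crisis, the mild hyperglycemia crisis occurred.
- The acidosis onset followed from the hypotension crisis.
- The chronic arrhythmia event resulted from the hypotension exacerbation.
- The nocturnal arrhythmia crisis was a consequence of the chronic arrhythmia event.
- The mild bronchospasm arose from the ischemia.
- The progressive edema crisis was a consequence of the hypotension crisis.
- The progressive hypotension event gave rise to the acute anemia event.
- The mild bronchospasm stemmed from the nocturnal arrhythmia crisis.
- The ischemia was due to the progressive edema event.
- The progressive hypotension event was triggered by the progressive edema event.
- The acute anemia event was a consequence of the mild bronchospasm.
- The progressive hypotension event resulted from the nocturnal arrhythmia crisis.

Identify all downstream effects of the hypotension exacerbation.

the acute anemia event, the chronic arrhythmia event, the mild bronchospasm, the mild hyperglycemia crisis, the nocturnal arrhythmia crisis, the progressive hypotension event

Direct effects: the chronic arrhythmia event.
2 steps out: the nocturnal arrhythmia crisis.
3 steps out: the mild bronchospasm, the progressive hypotension event.
4 steps out: the mild hyperglycemia crisis, the acute anemia event.
Not reachable from it: the hypotension crisis, the progressive edema crisis, the acidosis onset, the progressive edema event, the ischemia, the post-operative inflammation onset, the acidosis exacerbation.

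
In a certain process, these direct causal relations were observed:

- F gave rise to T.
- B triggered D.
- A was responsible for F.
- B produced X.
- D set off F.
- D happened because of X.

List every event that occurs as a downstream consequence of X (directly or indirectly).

D, F, T

Direct effects: D.
2 steps out: F.
3 steps out: T.
Not reachable from it: B, A.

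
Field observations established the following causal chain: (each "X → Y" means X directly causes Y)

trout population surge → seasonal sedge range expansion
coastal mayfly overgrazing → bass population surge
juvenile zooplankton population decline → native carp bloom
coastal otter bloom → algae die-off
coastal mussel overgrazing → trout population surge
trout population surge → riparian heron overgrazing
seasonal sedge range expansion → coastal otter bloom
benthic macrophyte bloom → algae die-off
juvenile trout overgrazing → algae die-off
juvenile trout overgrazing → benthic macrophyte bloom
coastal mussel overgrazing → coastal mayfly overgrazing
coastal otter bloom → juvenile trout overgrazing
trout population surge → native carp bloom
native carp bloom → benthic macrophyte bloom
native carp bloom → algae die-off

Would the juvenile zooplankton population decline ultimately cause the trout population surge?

The juvenile zooplankton population decline leads to the native carp bloom, the benthic macrophyte bloom, the algae die-off; the trout population surge is not among them.

No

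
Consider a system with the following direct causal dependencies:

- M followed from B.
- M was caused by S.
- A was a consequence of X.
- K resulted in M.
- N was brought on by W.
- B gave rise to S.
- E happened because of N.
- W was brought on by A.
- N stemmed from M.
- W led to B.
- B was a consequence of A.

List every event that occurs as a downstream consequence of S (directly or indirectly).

E, M, N

Direct effects: M.
2 steps out: N.
3 steps out: E.
Not reachable from it: X, A, W, B, K.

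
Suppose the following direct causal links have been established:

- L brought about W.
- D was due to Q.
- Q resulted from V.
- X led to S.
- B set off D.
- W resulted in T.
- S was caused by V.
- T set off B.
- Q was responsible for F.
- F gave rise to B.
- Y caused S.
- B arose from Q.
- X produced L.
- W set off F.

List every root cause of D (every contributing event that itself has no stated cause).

Tracing upstream from D: D ← B ← T ← W ← L ← X.
A separate upstream branch: D ← Q ← V.
Each of those chain origins has no stated cause.

V, X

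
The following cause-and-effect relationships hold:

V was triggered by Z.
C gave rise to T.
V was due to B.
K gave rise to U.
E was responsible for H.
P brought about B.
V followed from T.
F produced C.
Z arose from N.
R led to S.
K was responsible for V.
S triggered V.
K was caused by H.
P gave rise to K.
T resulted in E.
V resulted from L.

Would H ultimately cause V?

There is a causal chain: H → K → V.

Yes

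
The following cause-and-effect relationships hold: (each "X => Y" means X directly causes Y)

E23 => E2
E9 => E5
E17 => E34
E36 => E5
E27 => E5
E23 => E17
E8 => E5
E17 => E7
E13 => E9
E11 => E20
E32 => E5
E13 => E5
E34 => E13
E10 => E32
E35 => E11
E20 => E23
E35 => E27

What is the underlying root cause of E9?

Tracing upstream from E9: E9 ← E13 ← E34 ← E17 ← E23 ← E20 ← E11 ← E35.
E35 has no stated cause, so it is the root.

E35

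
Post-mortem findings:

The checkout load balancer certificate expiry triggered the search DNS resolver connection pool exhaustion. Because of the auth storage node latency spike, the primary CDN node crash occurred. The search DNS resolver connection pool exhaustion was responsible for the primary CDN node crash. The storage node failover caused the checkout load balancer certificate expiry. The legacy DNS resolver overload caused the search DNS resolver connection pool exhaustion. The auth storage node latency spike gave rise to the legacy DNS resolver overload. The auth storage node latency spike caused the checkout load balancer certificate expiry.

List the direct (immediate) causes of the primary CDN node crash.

Upstream contributors include the checkout load balancer certificate expiry, the legacy DNS resolver overload, the storage node failover, but only the auth storage node latency spike, the search DNS resolver connection pool exhaustion feed directly into the primary CDN node crash.

the auth storage node latency spike, the search DNS resolver connection pool exhaustion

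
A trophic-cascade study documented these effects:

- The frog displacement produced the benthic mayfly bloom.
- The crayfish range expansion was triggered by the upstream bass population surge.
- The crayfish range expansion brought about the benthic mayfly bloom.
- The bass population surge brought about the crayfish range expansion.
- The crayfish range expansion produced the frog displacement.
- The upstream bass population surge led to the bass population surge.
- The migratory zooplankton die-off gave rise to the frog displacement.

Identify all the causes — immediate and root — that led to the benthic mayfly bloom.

Immediate causes of the benthic mayfly bloom: the crayfish range expansion, the frog displacement.
Further upstream: the upstream bass population surge, the bass population surge, the migratory zooplankton die-off.

the bass population surge, the crayfish range expansion, the frog displacement, the migratory zooplankton die-off, the upstream bass population surge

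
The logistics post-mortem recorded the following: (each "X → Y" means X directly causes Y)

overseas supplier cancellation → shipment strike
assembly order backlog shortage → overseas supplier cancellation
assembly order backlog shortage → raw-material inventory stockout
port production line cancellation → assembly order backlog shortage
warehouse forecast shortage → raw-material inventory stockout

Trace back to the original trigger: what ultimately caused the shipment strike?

the port production line cancellation

Tracing upstream from the shipment strike: the shipment strike ← the overseas supplier cancellation ← the assembly order backlog shortage ← the port production line cancellation.
The port production line cancellation has no stated cause, so it is the root.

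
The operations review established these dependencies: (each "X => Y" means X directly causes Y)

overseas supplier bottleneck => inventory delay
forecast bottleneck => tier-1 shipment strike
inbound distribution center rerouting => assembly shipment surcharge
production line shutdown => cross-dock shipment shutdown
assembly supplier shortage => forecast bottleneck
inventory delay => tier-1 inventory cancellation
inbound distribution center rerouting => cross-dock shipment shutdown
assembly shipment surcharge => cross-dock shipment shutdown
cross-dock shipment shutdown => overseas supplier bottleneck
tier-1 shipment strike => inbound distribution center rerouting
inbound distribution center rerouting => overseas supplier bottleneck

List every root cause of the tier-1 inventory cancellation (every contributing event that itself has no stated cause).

the assembly supplier shortage, the production line shutdown

Tracing upstream from the tier-1 inventory cancellation: the tier-1 inventory cancellation ← the inventory delay ← the overseas supplier bottleneck ← the inbound distribution center rerouting ← the tier-1 shipment strike ← the forecast bottleneck ← the assembly supplier shortage.
A separate upstream branch: the tier-1 inventory cancellation ← the inventory delay ← the overseas supplier bottleneck ← the cross-dock shipment shutdown ← the production line shutdown.
Each of those chain origins has no stated cause.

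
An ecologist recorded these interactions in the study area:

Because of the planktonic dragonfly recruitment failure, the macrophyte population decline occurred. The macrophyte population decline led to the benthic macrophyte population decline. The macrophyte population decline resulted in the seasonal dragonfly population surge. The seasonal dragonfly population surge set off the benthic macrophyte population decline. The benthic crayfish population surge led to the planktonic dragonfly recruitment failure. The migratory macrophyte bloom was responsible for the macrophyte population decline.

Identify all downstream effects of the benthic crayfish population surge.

the benthic macrophyte population decline, the macrophyte population decline, the planktonic dragonfly recruitment failure, the seasonal dragonfly population surge

Direct effects: the planktonic dragonfly recruitment failure.
2 steps out: the macrophyte population decline.
3 steps out: the seasonal dragonfly population surge, the benthic macrophyte population decline.
Not reachable from it: the migratory macrophyte bloom.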